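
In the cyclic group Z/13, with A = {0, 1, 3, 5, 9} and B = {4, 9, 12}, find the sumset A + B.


Work in Z/13Z: reduce every sum a + b modulo 13.
Enumerate all 15 pairs:
a = 0: 0+4=4, 0+9=9, 0+12=12
a = 1: 1+4=5, 1+9=10, 1+12=0
a = 3: 3+4=7, 3+9=12, 3+12=2
a = 5: 5+4=9, 5+9=1, 5+12=4
a = 9: 9+4=0, 9+9=5, 9+12=8
Distinct residues collected: {0, 1, 2, 4, 5, 7, 8, 9, 10, 12}
|A + B| = 10 (out of 13 total residues).

A + B = {0, 1, 2, 4, 5, 7, 8, 9, 10, 12}


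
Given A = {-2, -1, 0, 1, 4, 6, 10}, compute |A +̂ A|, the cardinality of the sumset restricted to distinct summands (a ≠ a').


Restricted sumset: A +̂ A = {a + a' : a ∈ A, a' ∈ A, a ≠ a'}.
Equivalently, take A + A and drop any sum 2a that is achievable ONLY as a + a for a ∈ A (i.e. sums representable only with equal summands).
Enumerate pairs (a, a') with a < a' (symmetric, so each unordered pair gives one sum; this covers all a ≠ a'):
  -2 + -1 = -3
  -2 + 0 = -2
  -2 + 1 = -1
  -2 + 4 = 2
  -2 + 6 = 4
  -2 + 10 = 8
  -1 + 0 = -1
  -1 + 1 = 0
  -1 + 4 = 3
  -1 + 6 = 5
  -1 + 10 = 9
  0 + 1 = 1
  0 + 4 = 4
  0 + 6 = 6
  0 + 10 = 10
  1 + 4 = 5
  1 + 6 = 7
  1 + 10 = 11
  4 + 6 = 10
  4 + 10 = 14
  6 + 10 = 16
Collected distinct sums: {-3, -2, -1, 0, 1, 2, 3, 4, 5, 6, 7, 8, 9, 10, 11, 14, 16}
|A +̂ A| = 17
(Reference bound: |A +̂ A| ≥ 2|A| - 3 for |A| ≥ 2, with |A| = 7 giving ≥ 11.)

|A +̂ A| = 17


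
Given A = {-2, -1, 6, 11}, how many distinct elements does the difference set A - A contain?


A - A = {a - a' : a, a' ∈ A}; |A| = 4.
Bounds: 2|A|-1 ≤ |A - A| ≤ |A|² - |A| + 1, i.e. 7 ≤ |A - A| ≤ 13.
Note: 0 ∈ A - A always (from a - a). The set is symmetric: if d ∈ A - A then -d ∈ A - A.
Enumerate nonzero differences d = a - a' with a > a' (then include -d):
Positive differences: {1, 5, 7, 8, 12, 13}
Full difference set: {0} ∪ (positive diffs) ∪ (negative diffs).
|A - A| = 1 + 2·6 = 13 (matches direct enumeration: 13).

|A - A| = 13


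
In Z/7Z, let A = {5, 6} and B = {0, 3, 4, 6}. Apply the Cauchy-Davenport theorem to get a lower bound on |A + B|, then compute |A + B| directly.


Cauchy-Davenport: |A + B| ≥ min(p, |A| + |B| - 1) for A, B nonempty in Z/pZ.
|A| = 2, |B| = 4, p = 7.
CD lower bound = min(7, 2 + 4 - 1) = min(7, 5) = 5.
Compute A + B mod 7 directly:
a = 5: 5+0=5, 5+3=1, 5+4=2, 5+6=4
a = 6: 6+0=6, 6+3=2, 6+4=3, 6+6=5
A + B = {1, 2, 3, 4, 5, 6}, so |A + B| = 6.
Verify: 6 ≥ 5? Yes ✓.

CD lower bound = 5, actual |A + B| = 6.


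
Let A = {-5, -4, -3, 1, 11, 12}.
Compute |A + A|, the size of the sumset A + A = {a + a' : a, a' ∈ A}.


A + A = {a + a' : a, a' ∈ A}; |A| = 6.
General bounds: 2|A| - 1 ≤ |A + A| ≤ |A|(|A|+1)/2, i.e. 11 ≤ |A + A| ≤ 21.
Lower bound 2|A|-1 is attained iff A is an arithmetic progression.
Enumerate sums a + a' for a ≤ a' (symmetric, so this suffices):
a = -5: -5+-5=-10, -5+-4=-9, -5+-3=-8, -5+1=-4, -5+11=6, -5+12=7
a = -4: -4+-4=-8, -4+-3=-7, -4+1=-3, -4+11=7, -4+12=8
a = -3: -3+-3=-6, -3+1=-2, -3+11=8, -3+12=9
a = 1: 1+1=2, 1+11=12, 1+12=13
a = 11: 11+11=22, 11+12=23
a = 12: 12+12=24
Distinct sums: {-10, -9, -8, -7, -6, -4, -3, -2, 2, 6, 7, 8, 9, 12, 13, 22, 23, 24}
|A + A| = 18

|A + A| = 18


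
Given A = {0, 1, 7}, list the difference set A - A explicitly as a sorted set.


A - A = {a - a' : a, a' ∈ A}.
Compute a - a' for each ordered pair (a, a'):
a = 0: 0-0=0, 0-1=-1, 0-7=-7
a = 1: 1-0=1, 1-1=0, 1-7=-6
a = 7: 7-0=7, 7-1=6, 7-7=0
Collecting distinct values (and noting 0 appears from a-a):
A - A = {-7, -6, -1, 0, 1, 6, 7}
|A - A| = 7

A - A = {-7, -6, -1, 0, 1, 6, 7}


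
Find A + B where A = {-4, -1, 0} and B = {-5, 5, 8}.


A + B = {a + b : a ∈ A, b ∈ B}.
Enumerate all |A|·|B| = 3·3 = 9 pairs (a, b) and collect distinct sums.
a = -4: -4+-5=-9, -4+5=1, -4+8=4
a = -1: -1+-5=-6, -1+5=4, -1+8=7
a = 0: 0+-5=-5, 0+5=5, 0+8=8
Collecting distinct sums: A + B = {-9, -6, -5, 1, 4, 5, 7, 8}
|A + B| = 8

A + B = {-9, -6, -5, 1, 4, 5, 7, 8}


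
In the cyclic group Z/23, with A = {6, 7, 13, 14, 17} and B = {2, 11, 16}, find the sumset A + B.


Work in Z/23Z: reduce every sum a + b modulo 23.
Enumerate all 15 pairs:
a = 6: 6+2=8, 6+11=17, 6+16=22
a = 7: 7+2=9, 7+11=18, 7+16=0
a = 13: 13+2=15, 13+11=1, 13+16=6
a = 14: 14+2=16, 14+11=2, 14+16=7
a = 17: 17+2=19, 17+11=5, 17+16=10
Distinct residues collected: {0, 1, 2, 5, 6, 7, 8, 9, 10, 15, 16, 17, 18, 19, 22}
|A + B| = 15 (out of 23 total residues).

A + B = {0, 1, 2, 5, 6, 7, 8, 9, 10, 15, 16, 17, 18, 19, 22}


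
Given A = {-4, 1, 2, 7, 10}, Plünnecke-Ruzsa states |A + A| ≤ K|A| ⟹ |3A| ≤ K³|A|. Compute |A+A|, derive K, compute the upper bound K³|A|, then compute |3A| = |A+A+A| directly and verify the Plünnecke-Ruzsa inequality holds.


|A| = 5.
Step 1: Compute A + A by enumerating all 25 pairs.
A + A = {-8, -3, -2, 2, 3, 4, 6, 8, 9, 11, 12, 14, 17, 20}, so |A + A| = 14.
Step 2: Doubling constant K = |A + A|/|A| = 14/5 = 14/5 ≈ 2.8000.
Step 3: Plünnecke-Ruzsa gives |3A| ≤ K³·|A| = (2.8000)³ · 5 ≈ 109.7600.
Step 4: Compute 3A = A + A + A directly by enumerating all triples (a,b,c) ∈ A³; |3A| = 28.
Step 5: Check 28 ≤ 109.7600? Yes ✓.

K = 14/5, Plünnecke-Ruzsa bound K³|A| ≈ 109.7600, |3A| = 28, inequality holds.


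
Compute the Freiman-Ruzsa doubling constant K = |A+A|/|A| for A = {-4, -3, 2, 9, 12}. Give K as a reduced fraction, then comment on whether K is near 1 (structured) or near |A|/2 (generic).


|A| = 5.
Compute A + A by enumerating all 25 pairs.
A + A = {-8, -7, -6, -2, -1, 4, 5, 6, 8, 9, 11, 14, 18, 21, 24}, so |A + A| = 15.
K = |A + A| / |A| = 15/5 = 3/1 ≈ 3.0000.
Reference: AP of size 5 gives K = 9/5 ≈ 1.8000; a fully generic set of size 5 gives K ≈ 3.0000.

|A| = 5, |A + A| = 15, K = 15/5 = 3/1.


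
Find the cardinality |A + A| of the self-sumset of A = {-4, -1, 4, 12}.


A + A = {a + a' : a, a' ∈ A}; |A| = 4.
General bounds: 2|A| - 1 ≤ |A + A| ≤ |A|(|A|+1)/2, i.e. 7 ≤ |A + A| ≤ 10.
Lower bound 2|A|-1 is attained iff A is an arithmetic progression.
Enumerate sums a + a' for a ≤ a' (symmetric, so this suffices):
a = -4: -4+-4=-8, -4+-1=-5, -4+4=0, -4+12=8
a = -1: -1+-1=-2, -1+4=3, -1+12=11
a = 4: 4+4=8, 4+12=16
a = 12: 12+12=24
Distinct sums: {-8, -5, -2, 0, 3, 8, 11, 16, 24}
|A + A| = 9

|A + A| = 9


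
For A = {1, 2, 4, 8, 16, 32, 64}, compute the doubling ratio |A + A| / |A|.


|A| = 7.
Compute A + A by enumerating all 49 pairs.
A + A = {2, 3, 4, 5, 6, 8, 9, 10, 12, 16, 17, 18, 20, 24, 32, 33, 34, 36, 40, 48, 64, 65, 66, 68, 72, 80, 96, 128}, so |A + A| = 28.
K = |A + A| / |A| = 28/7 = 4/1 ≈ 4.0000.
Reference: AP of size 7 gives K = 13/7 ≈ 1.8571; a fully generic set of size 7 gives K ≈ 4.0000.

|A| = 7, |A + A| = 28, K = 28/7 = 4/1.


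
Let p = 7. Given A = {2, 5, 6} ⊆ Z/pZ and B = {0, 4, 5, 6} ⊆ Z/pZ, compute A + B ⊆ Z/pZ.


Work in Z/7Z: reduce every sum a + b modulo 7.
Enumerate all 12 pairs:
a = 2: 2+0=2, 2+4=6, 2+5=0, 2+6=1
a = 5: 5+0=5, 5+4=2, 5+5=3, 5+6=4
a = 6: 6+0=6, 6+4=3, 6+5=4, 6+6=5
Distinct residues collected: {0, 1, 2, 3, 4, 5, 6}
|A + B| = 7 (out of 7 total residues).

A + B = {0, 1, 2, 3, 4, 5, 6}


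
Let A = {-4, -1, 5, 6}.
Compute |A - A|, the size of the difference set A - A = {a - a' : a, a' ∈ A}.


A - A = {a - a' : a, a' ∈ A}; |A| = 4.
Bounds: 2|A|-1 ≤ |A - A| ≤ |A|² - |A| + 1, i.e. 7 ≤ |A - A| ≤ 13.
Note: 0 ∈ A - A always (from a - a). The set is symmetric: if d ∈ A - A then -d ∈ A - A.
Enumerate nonzero differences d = a - a' with a > a' (then include -d):
Positive differences: {1, 3, 6, 7, 9, 10}
Full difference set: {0} ∪ (positive diffs) ∪ (negative diffs).
|A - A| = 1 + 2·6 = 13 (matches direct enumeration: 13).

|A - A| = 13


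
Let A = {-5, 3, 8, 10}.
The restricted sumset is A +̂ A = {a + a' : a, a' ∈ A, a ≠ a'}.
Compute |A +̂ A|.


Restricted sumset: A +̂ A = {a + a' : a ∈ A, a' ∈ A, a ≠ a'}.
Equivalently, take A + A and drop any sum 2a that is achievable ONLY as a + a for a ∈ A (i.e. sums representable only with equal summands).
Enumerate pairs (a, a') with a < a' (symmetric, so each unordered pair gives one sum; this covers all a ≠ a'):
  -5 + 3 = -2
  -5 + 8 = 3
  -5 + 10 = 5
  3 + 8 = 11
  3 + 10 = 13
  8 + 10 = 18
Collected distinct sums: {-2, 3, 5, 11, 13, 18}
|A +̂ A| = 6
(Reference bound: |A +̂ A| ≥ 2|A| - 3 for |A| ≥ 2, with |A| = 4 giving ≥ 5.)

|A +̂ A| = 6


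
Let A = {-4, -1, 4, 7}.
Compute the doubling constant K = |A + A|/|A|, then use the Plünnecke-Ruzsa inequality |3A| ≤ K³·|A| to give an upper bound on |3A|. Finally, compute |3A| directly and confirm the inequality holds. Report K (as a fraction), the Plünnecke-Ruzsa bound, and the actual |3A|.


|A| = 4.
Step 1: Compute A + A by enumerating all 16 pairs.
A + A = {-8, -5, -2, 0, 3, 6, 8, 11, 14}, so |A + A| = 9.
Step 2: Doubling constant K = |A + A|/|A| = 9/4 = 9/4 ≈ 2.2500.
Step 3: Plünnecke-Ruzsa gives |3A| ≤ K³·|A| = (2.2500)³ · 4 ≈ 45.5625.
Step 4: Compute 3A = A + A + A directly by enumerating all triples (a,b,c) ∈ A³; |3A| = 16.
Step 5: Check 16 ≤ 45.5625? Yes ✓.

K = 9/4, Plünnecke-Ruzsa bound K³|A| ≈ 45.5625, |3A| = 16, inequality holds.


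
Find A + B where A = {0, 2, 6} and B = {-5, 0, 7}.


A + B = {a + b : a ∈ A, b ∈ B}.
Enumerate all |A|·|B| = 3·3 = 9 pairs (a, b) and collect distinct sums.
a = 0: 0+-5=-5, 0+0=0, 0+7=7
a = 2: 2+-5=-3, 2+0=2, 2+7=9
a = 6: 6+-5=1, 6+0=6, 6+7=13
Collecting distinct sums: A + B = {-5, -3, 0, 1, 2, 6, 7, 9, 13}
|A + B| = 9

A + B = {-5, -3, 0, 1, 2, 6, 7, 9, 13}


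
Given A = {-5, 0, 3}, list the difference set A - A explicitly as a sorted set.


A - A = {a - a' : a, a' ∈ A}.
Compute a - a' for each ordered pair (a, a'):
a = -5: -5--5=0, -5-0=-5, -5-3=-8
a = 0: 0--5=5, 0-0=0, 0-3=-3
a = 3: 3--5=8, 3-0=3, 3-3=0
Collecting distinct values (and noting 0 appears from a-a):
A - A = {-8, -5, -3, 0, 3, 5, 8}
|A - A| = 7

A - A = {-8, -5, -3, 0, 3, 5, 8}


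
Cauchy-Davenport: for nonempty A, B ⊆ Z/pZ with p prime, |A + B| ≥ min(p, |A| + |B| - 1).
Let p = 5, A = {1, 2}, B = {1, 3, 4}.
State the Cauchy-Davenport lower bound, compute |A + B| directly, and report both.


Cauchy-Davenport: |A + B| ≥ min(p, |A| + |B| - 1) for A, B nonempty in Z/pZ.
|A| = 2, |B| = 3, p = 5.
CD lower bound = min(5, 2 + 3 - 1) = min(5, 4) = 4.
Compute A + B mod 5 directly:
a = 1: 1+1=2, 1+3=4, 1+4=0
a = 2: 2+1=3, 2+3=0, 2+4=1
A + B = {0, 1, 2, 3, 4}, so |A + B| = 5.
Verify: 5 ≥ 4? Yes ✓.

CD lower bound = 4, actual |A + B| = 5.


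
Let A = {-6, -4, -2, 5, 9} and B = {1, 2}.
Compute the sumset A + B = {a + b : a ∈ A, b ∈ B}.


A + B = {a + b : a ∈ A, b ∈ B}.
Enumerate all |A|·|B| = 5·2 = 10 pairs (a, b) and collect distinct sums.
a = -6: -6+1=-5, -6+2=-4
a = -4: -4+1=-3, -4+2=-2
a = -2: -2+1=-1, -2+2=0
a = 5: 5+1=6, 5+2=7
a = 9: 9+1=10, 9+2=11
Collecting distinct sums: A + B = {-5, -4, -3, -2, -1, 0, 6, 7, 10, 11}
|A + B| = 10

A + B = {-5, -4, -3, -2, -1, 0, 6, 7, 10, 11}


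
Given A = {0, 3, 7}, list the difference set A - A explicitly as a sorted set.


A - A = {a - a' : a, a' ∈ A}.
Compute a - a' for each ordered pair (a, a'):
a = 0: 0-0=0, 0-3=-3, 0-7=-7
a = 3: 3-0=3, 3-3=0, 3-7=-4
a = 7: 7-0=7, 7-3=4, 7-7=0
Collecting distinct values (and noting 0 appears from a-a):
A - A = {-7, -4, -3, 0, 3, 4, 7}
|A - A| = 7

A - A = {-7, -4, -3, 0, 3, 4, 7}


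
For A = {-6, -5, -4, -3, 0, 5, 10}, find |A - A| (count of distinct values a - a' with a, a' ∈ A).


A - A = {a - a' : a, a' ∈ A}; |A| = 7.
Bounds: 2|A|-1 ≤ |A - A| ≤ |A|² - |A| + 1, i.e. 13 ≤ |A - A| ≤ 43.
Note: 0 ∈ A - A always (from a - a). The set is symmetric: if d ∈ A - A then -d ∈ A - A.
Enumerate nonzero differences d = a - a' with a > a' (then include -d):
Positive differences: {1, 2, 3, 4, 5, 6, 8, 9, 10, 11, 13, 14, 15, 16}
Full difference set: {0} ∪ (positive diffs) ∪ (negative diffs).
|A - A| = 1 + 2·14 = 29 (matches direct enumeration: 29).

|A - A| = 29


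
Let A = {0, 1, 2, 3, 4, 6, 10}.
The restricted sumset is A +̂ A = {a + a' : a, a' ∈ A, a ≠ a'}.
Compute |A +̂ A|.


Restricted sumset: A +̂ A = {a + a' : a ∈ A, a' ∈ A, a ≠ a'}.
Equivalently, take A + A and drop any sum 2a that is achievable ONLY as a + a for a ∈ A (i.e. sums representable only with equal summands).
Enumerate pairs (a, a') with a < a' (symmetric, so each unordered pair gives one sum; this covers all a ≠ a'):
  0 + 1 = 1
  0 + 2 = 2
  0 + 3 = 3
  0 + 4 = 4
  0 + 6 = 6
  0 + 10 = 10
  1 + 2 = 3
  1 + 3 = 4
  1 + 4 = 5
  1 + 6 = 7
  1 + 10 = 11
  2 + 3 = 5
  2 + 4 = 6
  2 + 6 = 8
  2 + 10 = 12
  3 + 4 = 7
  3 + 6 = 9
  3 + 10 = 13
  4 + 6 = 10
  4 + 10 = 14
  6 + 10 = 16
Collected distinct sums: {1, 2, 3, 4, 5, 6, 7, 8, 9, 10, 11, 12, 13, 14, 16}
|A +̂ A| = 15
(Reference bound: |A +̂ A| ≥ 2|A| - 3 for |A| ≥ 2, with |A| = 7 giving ≥ 11.)

|A +̂ A| = 15


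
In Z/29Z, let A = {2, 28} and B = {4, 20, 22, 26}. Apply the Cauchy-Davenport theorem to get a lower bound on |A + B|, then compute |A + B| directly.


Cauchy-Davenport: |A + B| ≥ min(p, |A| + |B| - 1) for A, B nonempty in Z/pZ.
|A| = 2, |B| = 4, p = 29.
CD lower bound = min(29, 2 + 4 - 1) = min(29, 5) = 5.
Compute A + B mod 29 directly:
a = 2: 2+4=6, 2+20=22, 2+22=24, 2+26=28
a = 28: 28+4=3, 28+20=19, 28+22=21, 28+26=25
A + B = {3, 6, 19, 21, 22, 24, 25, 28}, so |A + B| = 8.
Verify: 8 ≥ 5? Yes ✓.

CD lower bound = 5, actual |A + B| = 8.


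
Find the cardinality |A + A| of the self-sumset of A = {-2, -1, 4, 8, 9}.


A + A = {a + a' : a, a' ∈ A}; |A| = 5.
General bounds: 2|A| - 1 ≤ |A + A| ≤ |A|(|A|+1)/2, i.e. 9 ≤ |A + A| ≤ 15.
Lower bound 2|A|-1 is attained iff A is an arithmetic progression.
Enumerate sums a + a' for a ≤ a' (symmetric, so this suffices):
a = -2: -2+-2=-4, -2+-1=-3, -2+4=2, -2+8=6, -2+9=7
a = -1: -1+-1=-2, -1+4=3, -1+8=7, -1+9=8
a = 4: 4+4=8, 4+8=12, 4+9=13
a = 8: 8+8=16, 8+9=17
a = 9: 9+9=18
Distinct sums: {-4, -3, -2, 2, 3, 6, 7, 8, 12, 13, 16, 17, 18}
|A + A| = 13

|A + A| = 13


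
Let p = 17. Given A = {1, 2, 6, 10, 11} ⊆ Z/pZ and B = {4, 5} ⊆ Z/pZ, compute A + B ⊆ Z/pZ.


Work in Z/17Z: reduce every sum a + b modulo 17.
Enumerate all 10 pairs:
a = 1: 1+4=5, 1+5=6
a = 2: 2+4=6, 2+5=7
a = 6: 6+4=10, 6+5=11
a = 10: 10+4=14, 10+5=15
a = 11: 11+4=15, 11+5=16
Distinct residues collected: {5, 6, 7, 10, 11, 14, 15, 16}
|A + B| = 8 (out of 17 total residues).

A + B = {5, 6, 7, 10, 11, 14, 15, 16}


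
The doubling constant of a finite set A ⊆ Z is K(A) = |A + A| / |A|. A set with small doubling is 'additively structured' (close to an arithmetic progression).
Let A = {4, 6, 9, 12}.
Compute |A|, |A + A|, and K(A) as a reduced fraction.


|A| = 4.
Compute A + A by enumerating all 16 pairs.
A + A = {8, 10, 12, 13, 15, 16, 18, 21, 24}, so |A + A| = 9.
K = |A + A| / |A| = 9/4 (already in lowest terms) ≈ 2.2500.
Reference: AP of size 4 gives K = 7/4 ≈ 1.7500; a fully generic set of size 4 gives K ≈ 2.5000.

|A| = 4, |A + A| = 9, K = 9/4.


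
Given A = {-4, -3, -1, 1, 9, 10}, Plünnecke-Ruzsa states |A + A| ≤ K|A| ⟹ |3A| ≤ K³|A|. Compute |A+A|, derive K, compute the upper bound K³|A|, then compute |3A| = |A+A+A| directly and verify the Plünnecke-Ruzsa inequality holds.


|A| = 6.
Step 1: Compute A + A by enumerating all 36 pairs.
A + A = {-8, -7, -6, -5, -4, -3, -2, 0, 2, 5, 6, 7, 8, 9, 10, 11, 18, 19, 20}, so |A + A| = 19.
Step 2: Doubling constant K = |A + A|/|A| = 19/6 = 19/6 ≈ 3.1667.
Step 3: Plünnecke-Ruzsa gives |3A| ≤ K³·|A| = (3.1667)³ · 6 ≈ 190.5278.
Step 4: Compute 3A = A + A + A directly by enumerating all triples (a,b,c) ∈ A³; |3A| = 36.
Step 5: Check 36 ≤ 190.5278? Yes ✓.

K = 19/6, Plünnecke-Ruzsa bound K³|A| ≈ 190.5278, |3A| = 36, inequality holds.


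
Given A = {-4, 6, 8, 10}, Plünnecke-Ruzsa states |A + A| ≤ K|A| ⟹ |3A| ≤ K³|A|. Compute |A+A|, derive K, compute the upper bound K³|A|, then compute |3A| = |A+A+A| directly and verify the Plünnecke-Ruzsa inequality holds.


|A| = 4.
Step 1: Compute A + A by enumerating all 16 pairs.
A + A = {-8, 2, 4, 6, 12, 14, 16, 18, 20}, so |A + A| = 9.
Step 2: Doubling constant K = |A + A|/|A| = 9/4 = 9/4 ≈ 2.2500.
Step 3: Plünnecke-Ruzsa gives |3A| ≤ K³·|A| = (2.2500)³ · 4 ≈ 45.5625.
Step 4: Compute 3A = A + A + A directly by enumerating all triples (a,b,c) ∈ A³; |3A| = 16.
Step 5: Check 16 ≤ 45.5625? Yes ✓.

K = 9/4, Plünnecke-Ruzsa bound K³|A| ≈ 45.5625, |3A| = 16, inequality holds.


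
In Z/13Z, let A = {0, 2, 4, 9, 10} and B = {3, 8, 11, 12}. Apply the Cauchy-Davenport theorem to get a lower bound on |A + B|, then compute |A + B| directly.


Cauchy-Davenport: |A + B| ≥ min(p, |A| + |B| - 1) for A, B nonempty in Z/pZ.
|A| = 5, |B| = 4, p = 13.
CD lower bound = min(13, 5 + 4 - 1) = min(13, 8) = 8.
Compute A + B mod 13 directly:
a = 0: 0+3=3, 0+8=8, 0+11=11, 0+12=12
a = 2: 2+3=5, 2+8=10, 2+11=0, 2+12=1
a = 4: 4+3=7, 4+8=12, 4+11=2, 4+12=3
a = 9: 9+3=12, 9+8=4, 9+11=7, 9+12=8
a = 10: 10+3=0, 10+8=5, 10+11=8, 10+12=9
A + B = {0, 1, 2, 3, 4, 5, 7, 8, 9, 10, 11, 12}, so |A + B| = 12.
Verify: 12 ≥ 8? Yes ✓.

CD lower bound = 8, actual |A + B| = 12.


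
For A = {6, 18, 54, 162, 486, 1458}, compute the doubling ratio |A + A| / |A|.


|A| = 6.
Compute A + A by enumerating all 36 pairs.
A + A = {12, 24, 36, 60, 72, 108, 168, 180, 216, 324, 492, 504, 540, 648, 972, 1464, 1476, 1512, 1620, 1944, 2916}, so |A + A| = 21.
K = |A + A| / |A| = 21/6 = 7/2 ≈ 3.5000.
Reference: AP of size 6 gives K = 11/6 ≈ 1.8333; a fully generic set of size 6 gives K ≈ 3.5000.

|A| = 6, |A + A| = 21, K = 21/6 = 7/2.


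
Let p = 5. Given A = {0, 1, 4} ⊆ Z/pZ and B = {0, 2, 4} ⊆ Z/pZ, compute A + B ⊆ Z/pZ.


Work in Z/5Z: reduce every sum a + b modulo 5.
Enumerate all 9 pairs:
a = 0: 0+0=0, 0+2=2, 0+4=4
a = 1: 1+0=1, 1+2=3, 1+4=0
a = 4: 4+0=4, 4+2=1, 4+4=3
Distinct residues collected: {0, 1, 2, 3, 4}
|A + B| = 5 (out of 5 total residues).

A + B = {0, 1, 2, 3, 4}


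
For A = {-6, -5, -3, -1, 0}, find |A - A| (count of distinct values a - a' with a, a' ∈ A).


A - A = {a - a' : a, a' ∈ A}; |A| = 5.
Bounds: 2|A|-1 ≤ |A - A| ≤ |A|² - |A| + 1, i.e. 9 ≤ |A - A| ≤ 21.
Note: 0 ∈ A - A always (from a - a). The set is symmetric: if d ∈ A - A then -d ∈ A - A.
Enumerate nonzero differences d = a - a' with a > a' (then include -d):
Positive differences: {1, 2, 3, 4, 5, 6}
Full difference set: {0} ∪ (positive diffs) ∪ (negative diffs).
|A - A| = 1 + 2·6 = 13 (matches direct enumeration: 13).

|A - A| = 13


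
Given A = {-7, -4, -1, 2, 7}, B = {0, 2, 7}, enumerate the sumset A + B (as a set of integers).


A + B = {a + b : a ∈ A, b ∈ B}.
Enumerate all |A|·|B| = 5·3 = 15 pairs (a, b) and collect distinct sums.
a = -7: -7+0=-7, -7+2=-5, -7+7=0
a = -4: -4+0=-4, -4+2=-2, -4+7=3
a = -1: -1+0=-1, -1+2=1, -1+7=6
a = 2: 2+0=2, 2+2=4, 2+7=9
a = 7: 7+0=7, 7+2=9, 7+7=14
Collecting distinct sums: A + B = {-7, -5, -4, -2, -1, 0, 1, 2, 3, 4, 6, 7, 9, 14}
|A + B| = 14

A + B = {-7, -5, -4, -2, -1, 0, 1, 2, 3, 4, 6, 7, 9, 14}


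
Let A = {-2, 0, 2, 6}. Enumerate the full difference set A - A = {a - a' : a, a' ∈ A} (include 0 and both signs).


A - A = {a - a' : a, a' ∈ A}.
Compute a - a' for each ordered pair (a, a'):
a = -2: -2--2=0, -2-0=-2, -2-2=-4, -2-6=-8
a = 0: 0--2=2, 0-0=0, 0-2=-2, 0-6=-6
a = 2: 2--2=4, 2-0=2, 2-2=0, 2-6=-4
a = 6: 6--2=8, 6-0=6, 6-2=4, 6-6=0
Collecting distinct values (and noting 0 appears from a-a):
A - A = {-8, -6, -4, -2, 0, 2, 4, 6, 8}
|A - A| = 9

A - A = {-8, -6, -4, -2, 0, 2, 4, 6, 8}


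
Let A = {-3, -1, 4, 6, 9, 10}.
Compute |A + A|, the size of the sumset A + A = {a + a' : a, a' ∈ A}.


A + A = {a + a' : a, a' ∈ A}; |A| = 6.
General bounds: 2|A| - 1 ≤ |A + A| ≤ |A|(|A|+1)/2, i.e. 11 ≤ |A + A| ≤ 21.
Lower bound 2|A|-1 is attained iff A is an arithmetic progression.
Enumerate sums a + a' for a ≤ a' (symmetric, so this suffices):
a = -3: -3+-3=-6, -3+-1=-4, -3+4=1, -3+6=3, -3+9=6, -3+10=7
a = -1: -1+-1=-2, -1+4=3, -1+6=5, -1+9=8, -1+10=9
a = 4: 4+4=8, 4+6=10, 4+9=13, 4+10=14
a = 6: 6+6=12, 6+9=15, 6+10=16
a = 9: 9+9=18, 9+10=19
a = 10: 10+10=20
Distinct sums: {-6, -4, -2, 1, 3, 5, 6, 7, 8, 9, 10, 12, 13, 14, 15, 16, 18, 19, 20}
|A + A| = 19

|A + A| = 19


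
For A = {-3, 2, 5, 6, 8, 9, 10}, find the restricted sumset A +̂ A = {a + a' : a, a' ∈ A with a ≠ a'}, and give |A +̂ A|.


Restricted sumset: A +̂ A = {a + a' : a ∈ A, a' ∈ A, a ≠ a'}.
Equivalently, take A + A and drop any sum 2a that is achievable ONLY as a + a for a ∈ A (i.e. sums representable only with equal summands).
Enumerate pairs (a, a') with a < a' (symmetric, so each unordered pair gives one sum; this covers all a ≠ a'):
  -3 + 2 = -1
  -3 + 5 = 2
  -3 + 6 = 3
  -3 + 8 = 5
  -3 + 9 = 6
  -3 + 10 = 7
  2 + 5 = 7
  2 + 6 = 8
  2 + 8 = 10
  2 + 9 = 11
  2 + 10 = 12
  5 + 6 = 11
  5 + 8 = 13
  5 + 9 = 14
  5 + 10 = 15
  6 + 8 = 14
  6 + 9 = 15
  6 + 10 = 16
  8 + 9 = 17
  8 + 10 = 18
  9 + 10 = 19
Collected distinct sums: {-1, 2, 3, 5, 6, 7, 8, 10, 11, 12, 13, 14, 15, 16, 17, 18, 19}
|A +̂ A| = 17
(Reference bound: |A +̂ A| ≥ 2|A| - 3 for |A| ≥ 2, with |A| = 7 giving ≥ 11.)

|A +̂ A| = 17


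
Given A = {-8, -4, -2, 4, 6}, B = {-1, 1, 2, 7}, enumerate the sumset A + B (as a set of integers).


A + B = {a + b : a ∈ A, b ∈ B}.
Enumerate all |A|·|B| = 5·4 = 20 pairs (a, b) and collect distinct sums.
a = -8: -8+-1=-9, -8+1=-7, -8+2=-6, -8+7=-1
a = -4: -4+-1=-5, -4+1=-3, -4+2=-2, -4+7=3
a = -2: -2+-1=-3, -2+1=-1, -2+2=0, -2+7=5
a = 4: 4+-1=3, 4+1=5, 4+2=6, 4+7=11
a = 6: 6+-1=5, 6+1=7, 6+2=8, 6+7=13
Collecting distinct sums: A + B = {-9, -7, -6, -5, -3, -2, -1, 0, 3, 5, 6, 7, 8, 11, 13}
|A + B| = 15

A + B = {-9, -7, -6, -5, -3, -2, -1, 0, 3, 5, 6, 7, 8, 11, 13}


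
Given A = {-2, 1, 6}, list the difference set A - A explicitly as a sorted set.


A - A = {a - a' : a, a' ∈ A}.
Compute a - a' for each ordered pair (a, a'):
a = -2: -2--2=0, -2-1=-3, -2-6=-8
a = 1: 1--2=3, 1-1=0, 1-6=-5
a = 6: 6--2=8, 6-1=5, 6-6=0
Collecting distinct values (and noting 0 appears from a-a):
A - A = {-8, -5, -3, 0, 3, 5, 8}
|A - A| = 7

A - A = {-8, -5, -3, 0, 3, 5, 8}


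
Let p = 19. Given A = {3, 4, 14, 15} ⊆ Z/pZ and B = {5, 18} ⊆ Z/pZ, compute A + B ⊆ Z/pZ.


Work in Z/19Z: reduce every sum a + b modulo 19.
Enumerate all 8 pairs:
a = 3: 3+5=8, 3+18=2
a = 4: 4+5=9, 4+18=3
a = 14: 14+5=0, 14+18=13
a = 15: 15+5=1, 15+18=14
Distinct residues collected: {0, 1, 2, 3, 8, 9, 13, 14}
|A + B| = 8 (out of 19 total residues).

A + B = {0, 1, 2, 3, 8, 9, 13, 14}


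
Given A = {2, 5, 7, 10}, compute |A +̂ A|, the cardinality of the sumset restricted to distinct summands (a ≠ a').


Restricted sumset: A +̂ A = {a + a' : a ∈ A, a' ∈ A, a ≠ a'}.
Equivalently, take A + A and drop any sum 2a that is achievable ONLY as a + a for a ∈ A (i.e. sums representable only with equal summands).
Enumerate pairs (a, a') with a < a' (symmetric, so each unordered pair gives one sum; this covers all a ≠ a'):
  2 + 5 = 7
  2 + 7 = 9
  2 + 10 = 12
  5 + 7 = 12
  5 + 10 = 15
  7 + 10 = 17
Collected distinct sums: {7, 9, 12, 15, 17}
|A +̂ A| = 5
(Reference bound: |A +̂ A| ≥ 2|A| - 3 for |A| ≥ 2, with |A| = 4 giving ≥ 5.)

|A +̂ A| = 5


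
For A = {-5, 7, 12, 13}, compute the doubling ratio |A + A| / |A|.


|A| = 4.
Compute A + A by enumerating all 16 pairs.
A + A = {-10, 2, 7, 8, 14, 19, 20, 24, 25, 26}, so |A + A| = 10.
K = |A + A| / |A| = 10/4 = 5/2 ≈ 2.5000.
Reference: AP of size 4 gives K = 7/4 ≈ 1.7500; a fully generic set of size 4 gives K ≈ 2.5000.

|A| = 4, |A + A| = 10, K = 10/4 = 5/2.


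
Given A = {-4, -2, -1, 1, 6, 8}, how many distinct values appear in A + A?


A + A = {a + a' : a, a' ∈ A}; |A| = 6.
General bounds: 2|A| - 1 ≤ |A + A| ≤ |A|(|A|+1)/2, i.e. 11 ≤ |A + A| ≤ 21.
Lower bound 2|A|-1 is attained iff A is an arithmetic progression.
Enumerate sums a + a' for a ≤ a' (symmetric, so this suffices):
a = -4: -4+-4=-8, -4+-2=-6, -4+-1=-5, -4+1=-3, -4+6=2, -4+8=4
a = -2: -2+-2=-4, -2+-1=-3, -2+1=-1, -2+6=4, -2+8=6
a = -1: -1+-1=-2, -1+1=0, -1+6=5, -1+8=7
a = 1: 1+1=2, 1+6=7, 1+8=9
a = 6: 6+6=12, 6+8=14
a = 8: 8+8=16
Distinct sums: {-8, -6, -5, -4, -3, -2, -1, 0, 2, 4, 5, 6, 7, 9, 12, 14, 16}
|A + A| = 17

|A + A| = 17


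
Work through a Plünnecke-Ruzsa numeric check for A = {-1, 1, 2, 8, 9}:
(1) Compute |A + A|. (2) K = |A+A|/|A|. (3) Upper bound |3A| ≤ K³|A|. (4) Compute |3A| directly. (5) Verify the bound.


|A| = 5.
Step 1: Compute A + A by enumerating all 25 pairs.
A + A = {-2, 0, 1, 2, 3, 4, 7, 8, 9, 10, 11, 16, 17, 18}, so |A + A| = 14.
Step 2: Doubling constant K = |A + A|/|A| = 14/5 = 14/5 ≈ 2.8000.
Step 3: Plünnecke-Ruzsa gives |3A| ≤ K³·|A| = (2.8000)³ · 5 ≈ 109.7600.
Step 4: Compute 3A = A + A + A directly by enumerating all triples (a,b,c) ∈ A³; |3A| = 26.
Step 5: Check 26 ≤ 109.7600? Yes ✓.

K = 14/5, Plünnecke-Ruzsa bound K³|A| ≈ 109.7600, |3A| = 26, inequality holds.


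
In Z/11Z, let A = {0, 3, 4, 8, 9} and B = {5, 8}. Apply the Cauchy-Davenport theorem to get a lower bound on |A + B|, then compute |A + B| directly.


Cauchy-Davenport: |A + B| ≥ min(p, |A| + |B| - 1) for A, B nonempty in Z/pZ.
|A| = 5, |B| = 2, p = 11.
CD lower bound = min(11, 5 + 2 - 1) = min(11, 6) = 6.
Compute A + B mod 11 directly:
a = 0: 0+5=5, 0+8=8
a = 3: 3+5=8, 3+8=0
a = 4: 4+5=9, 4+8=1
a = 8: 8+5=2, 8+8=5
a = 9: 9+5=3, 9+8=6
A + B = {0, 1, 2, 3, 5, 6, 8, 9}, so |A + B| = 8.
Verify: 8 ≥ 6? Yes ✓.

CD lower bound = 6, actual |A + B| = 8.


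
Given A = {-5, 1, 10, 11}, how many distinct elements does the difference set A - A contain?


A - A = {a - a' : a, a' ∈ A}; |A| = 4.
Bounds: 2|A|-1 ≤ |A - A| ≤ |A|² - |A| + 1, i.e. 7 ≤ |A - A| ≤ 13.
Note: 0 ∈ A - A always (from a - a). The set is symmetric: if d ∈ A - A then -d ∈ A - A.
Enumerate nonzero differences d = a - a' with a > a' (then include -d):
Positive differences: {1, 6, 9, 10, 15, 16}
Full difference set: {0} ∪ (positive diffs) ∪ (negative diffs).
|A - A| = 1 + 2·6 = 13 (matches direct enumeration: 13).

|A - A| = 13


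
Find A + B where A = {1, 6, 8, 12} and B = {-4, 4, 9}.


A + B = {a + b : a ∈ A, b ∈ B}.
Enumerate all |A|·|B| = 4·3 = 12 pairs (a, b) and collect distinct sums.
a = 1: 1+-4=-3, 1+4=5, 1+9=10
a = 6: 6+-4=2, 6+4=10, 6+9=15
a = 8: 8+-4=4, 8+4=12, 8+9=17
a = 12: 12+-4=8, 12+4=16, 12+9=21
Collecting distinct sums: A + B = {-3, 2, 4, 5, 8, 10, 12, 15, 16, 17, 21}
|A + B| = 11

A + B = {-3, 2, 4, 5, 8, 10, 12, 15, 16, 17, 21}


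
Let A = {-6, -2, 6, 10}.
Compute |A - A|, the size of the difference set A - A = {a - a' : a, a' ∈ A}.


A - A = {a - a' : a, a' ∈ A}; |A| = 4.
Bounds: 2|A|-1 ≤ |A - A| ≤ |A|² - |A| + 1, i.e. 7 ≤ |A - A| ≤ 13.
Note: 0 ∈ A - A always (from a - a). The set is symmetric: if d ∈ A - A then -d ∈ A - A.
Enumerate nonzero differences d = a - a' with a > a' (then include -d):
Positive differences: {4, 8, 12, 16}
Full difference set: {0} ∪ (positive diffs) ∪ (negative diffs).
|A - A| = 1 + 2·4 = 9 (matches direct enumeration: 9).

|A - A| = 9


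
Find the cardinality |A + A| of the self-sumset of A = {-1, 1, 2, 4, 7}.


A + A = {a + a' : a, a' ∈ A}; |A| = 5.
General bounds: 2|A| - 1 ≤ |A + A| ≤ |A|(|A|+1)/2, i.e. 9 ≤ |A + A| ≤ 15.
Lower bound 2|A|-1 is attained iff A is an arithmetic progression.
Enumerate sums a + a' for a ≤ a' (symmetric, so this suffices):
a = -1: -1+-1=-2, -1+1=0, -1+2=1, -1+4=3, -1+7=6
a = 1: 1+1=2, 1+2=3, 1+4=5, 1+7=8
a = 2: 2+2=4, 2+4=6, 2+7=9
a = 4: 4+4=8, 4+7=11
a = 7: 7+7=14
Distinct sums: {-2, 0, 1, 2, 3, 4, 5, 6, 8, 9, 11, 14}
|A + A| = 12

|A + A| = 12


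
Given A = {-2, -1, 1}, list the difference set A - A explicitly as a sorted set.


A - A = {a - a' : a, a' ∈ A}.
Compute a - a' for each ordered pair (a, a'):
a = -2: -2--2=0, -2--1=-1, -2-1=-3
a = -1: -1--2=1, -1--1=0, -1-1=-2
a = 1: 1--2=3, 1--1=2, 1-1=0
Collecting distinct values (and noting 0 appears from a-a):
A - A = {-3, -2, -1, 0, 1, 2, 3}
|A - A| = 7

A - A = {-3, -2, -1, 0, 1, 2, 3}


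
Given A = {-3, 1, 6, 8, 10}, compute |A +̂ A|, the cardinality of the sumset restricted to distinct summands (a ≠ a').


Restricted sumset: A +̂ A = {a + a' : a ∈ A, a' ∈ A, a ≠ a'}.
Equivalently, take A + A and drop any sum 2a that is achievable ONLY as a + a for a ∈ A (i.e. sums representable only with equal summands).
Enumerate pairs (a, a') with a < a' (symmetric, so each unordered pair gives one sum; this covers all a ≠ a'):
  -3 + 1 = -2
  -3 + 6 = 3
  -3 + 8 = 5
  -3 + 10 = 7
  1 + 6 = 7
  1 + 8 = 9
  1 + 10 = 11
  6 + 8 = 14
  6 + 10 = 16
  8 + 10 = 18
Collected distinct sums: {-2, 3, 5, 7, 9, 11, 14, 16, 18}
|A +̂ A| = 9
(Reference bound: |A +̂ A| ≥ 2|A| - 3 for |A| ≥ 2, with |A| = 5 giving ≥ 7.)

|A +̂ A| = 9


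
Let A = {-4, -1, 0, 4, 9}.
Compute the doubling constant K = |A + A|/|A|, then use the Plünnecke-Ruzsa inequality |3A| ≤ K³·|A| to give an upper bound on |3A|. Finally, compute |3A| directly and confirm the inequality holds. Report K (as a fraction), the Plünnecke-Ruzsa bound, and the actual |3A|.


|A| = 5.
Step 1: Compute A + A by enumerating all 25 pairs.
A + A = {-8, -5, -4, -2, -1, 0, 3, 4, 5, 8, 9, 13, 18}, so |A + A| = 13.
Step 2: Doubling constant K = |A + A|/|A| = 13/5 = 13/5 ≈ 2.6000.
Step 3: Plünnecke-Ruzsa gives |3A| ≤ K³·|A| = (2.6000)³ · 5 ≈ 87.8800.
Step 4: Compute 3A = A + A + A directly by enumerating all triples (a,b,c) ∈ A³; |3A| = 25.
Step 5: Check 25 ≤ 87.8800? Yes ✓.

K = 13/5, Plünnecke-Ruzsa bound K³|A| ≈ 87.8800, |3A| = 25, inequality holds.


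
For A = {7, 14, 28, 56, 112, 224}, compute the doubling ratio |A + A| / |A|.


|A| = 6.
Compute A + A by enumerating all 36 pairs.
A + A = {14, 21, 28, 35, 42, 56, 63, 70, 84, 112, 119, 126, 140, 168, 224, 231, 238, 252, 280, 336, 448}, so |A + A| = 21.
K = |A + A| / |A| = 21/6 = 7/2 ≈ 3.5000.
Reference: AP of size 6 gives K = 11/6 ≈ 1.8333; a fully generic set of size 6 gives K ≈ 3.5000.

|A| = 6, |A + A| = 21, K = 21/6 = 7/2.


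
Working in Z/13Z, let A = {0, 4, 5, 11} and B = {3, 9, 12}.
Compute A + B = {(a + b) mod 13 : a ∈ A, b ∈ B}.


Work in Z/13Z: reduce every sum a + b modulo 13.
Enumerate all 12 pairs:
a = 0: 0+3=3, 0+9=9, 0+12=12
a = 4: 4+3=7, 4+9=0, 4+12=3
a = 5: 5+3=8, 5+9=1, 5+12=4
a = 11: 11+3=1, 11+9=7, 11+12=10
Distinct residues collected: {0, 1, 3, 4, 7, 8, 9, 10, 12}
|A + B| = 9 (out of 13 total residues).

A + B = {0, 1, 3, 4, 7, 8, 9, 10, 12}


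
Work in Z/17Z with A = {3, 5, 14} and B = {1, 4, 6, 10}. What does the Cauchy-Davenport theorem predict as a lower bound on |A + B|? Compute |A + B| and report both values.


Cauchy-Davenport: |A + B| ≥ min(p, |A| + |B| - 1) for A, B nonempty in Z/pZ.
|A| = 3, |B| = 4, p = 17.
CD lower bound = min(17, 3 + 4 - 1) = min(17, 6) = 6.
Compute A + B mod 17 directly:
a = 3: 3+1=4, 3+4=7, 3+6=9, 3+10=13
a = 5: 5+1=6, 5+4=9, 5+6=11, 5+10=15
a = 14: 14+1=15, 14+4=1, 14+6=3, 14+10=7
A + B = {1, 3, 4, 6, 7, 9, 11, 13, 15}, so |A + B| = 9.
Verify: 9 ≥ 6? Yes ✓.

CD lower bound = 6, actual |A + B| = 9.


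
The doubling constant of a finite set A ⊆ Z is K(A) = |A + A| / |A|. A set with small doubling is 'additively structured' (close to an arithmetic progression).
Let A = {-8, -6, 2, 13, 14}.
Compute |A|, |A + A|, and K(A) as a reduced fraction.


|A| = 5.
Compute A + A by enumerating all 25 pairs.
A + A = {-16, -14, -12, -6, -4, 4, 5, 6, 7, 8, 15, 16, 26, 27, 28}, so |A + A| = 15.
K = |A + A| / |A| = 15/5 = 3/1 ≈ 3.0000.
Reference: AP of size 5 gives K = 9/5 ≈ 1.8000; a fully generic set of size 5 gives K ≈ 3.0000.

|A| = 5, |A + A| = 15, K = 15/5 = 3/1.


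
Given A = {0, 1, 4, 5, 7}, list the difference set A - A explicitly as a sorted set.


A - A = {a - a' : a, a' ∈ A}.
Compute a - a' for each ordered pair (a, a'):
a = 0: 0-0=0, 0-1=-1, 0-4=-4, 0-5=-5, 0-7=-7
a = 1: 1-0=1, 1-1=0, 1-4=-3, 1-5=-4, 1-7=-6
a = 4: 4-0=4, 4-1=3, 4-4=0, 4-5=-1, 4-7=-3
a = 5: 5-0=5, 5-1=4, 5-4=1, 5-5=0, 5-7=-2
a = 7: 7-0=7, 7-1=6, 7-4=3, 7-5=2, 7-7=0
Collecting distinct values (and noting 0 appears from a-a):
A - A = {-7, -6, -5, -4, -3, -2, -1, 0, 1, 2, 3, 4, 5, 6, 7}
|A - A| = 15

A - A = {-7, -6, -5, -4, -3, -2, -1, 0, 1, 2, 3, 4, 5, 6, 7}


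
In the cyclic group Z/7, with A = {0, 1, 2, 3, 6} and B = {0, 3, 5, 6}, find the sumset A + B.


Work in Z/7Z: reduce every sum a + b modulo 7.
Enumerate all 20 pairs:
a = 0: 0+0=0, 0+3=3, 0+5=5, 0+6=6
a = 1: 1+0=1, 1+3=4, 1+5=6, 1+6=0
a = 2: 2+0=2, 2+3=5, 2+5=0, 2+6=1
a = 3: 3+0=3, 3+3=6, 3+5=1, 3+6=2
a = 6: 6+0=6, 6+3=2, 6+5=4, 6+6=5
Distinct residues collected: {0, 1, 2, 3, 4, 5, 6}
|A + B| = 7 (out of 7 total residues).

A + B = {0, 1, 2, 3, 4, 5, 6}


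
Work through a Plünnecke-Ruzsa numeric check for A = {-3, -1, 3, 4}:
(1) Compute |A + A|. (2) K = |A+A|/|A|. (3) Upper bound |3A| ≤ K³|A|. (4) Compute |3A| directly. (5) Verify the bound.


|A| = 4.
Step 1: Compute A + A by enumerating all 16 pairs.
A + A = {-6, -4, -2, 0, 1, 2, 3, 6, 7, 8}, so |A + A| = 10.
Step 2: Doubling constant K = |A + A|/|A| = 10/4 = 10/4 ≈ 2.5000.
Step 3: Plünnecke-Ruzsa gives |3A| ≤ K³·|A| = (2.5000)³ · 4 ≈ 62.5000.
Step 4: Compute 3A = A + A + A directly by enumerating all triples (a,b,c) ∈ A³; |3A| = 18.
Step 5: Check 18 ≤ 62.5000? Yes ✓.

K = 10/4, Plünnecke-Ruzsa bound K³|A| ≈ 62.5000, |3A| = 18, inequality holds.


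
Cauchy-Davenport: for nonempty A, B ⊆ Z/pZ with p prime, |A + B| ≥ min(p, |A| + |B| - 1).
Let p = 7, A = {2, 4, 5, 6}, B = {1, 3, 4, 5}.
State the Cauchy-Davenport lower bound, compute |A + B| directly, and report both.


Cauchy-Davenport: |A + B| ≥ min(p, |A| + |B| - 1) for A, B nonempty in Z/pZ.
|A| = 4, |B| = 4, p = 7.
CD lower bound = min(7, 4 + 4 - 1) = min(7, 7) = 7.
Compute A + B mod 7 directly:
a = 2: 2+1=3, 2+3=5, 2+4=6, 2+5=0
a = 4: 4+1=5, 4+3=0, 4+4=1, 4+5=2
a = 5: 5+1=6, 5+3=1, 5+4=2, 5+5=3
a = 6: 6+1=0, 6+3=2, 6+4=3, 6+5=4
A + B = {0, 1, 2, 3, 4, 5, 6}, so |A + B| = 7.
Verify: 7 ≥ 7? Yes ✓.

CD lower bound = 7, actual |A + B| = 7.


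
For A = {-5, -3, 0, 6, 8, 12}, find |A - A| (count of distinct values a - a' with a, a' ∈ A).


A - A = {a - a' : a, a' ∈ A}; |A| = 6.
Bounds: 2|A|-1 ≤ |A - A| ≤ |A|² - |A| + 1, i.e. 11 ≤ |A - A| ≤ 31.
Note: 0 ∈ A - A always (from a - a). The set is symmetric: if d ∈ A - A then -d ∈ A - A.
Enumerate nonzero differences d = a - a' with a > a' (then include -d):
Positive differences: {2, 3, 4, 5, 6, 8, 9, 11, 12, 13, 15, 17}
Full difference set: {0} ∪ (positive diffs) ∪ (negative diffs).
|A - A| = 1 + 2·12 = 25 (matches direct enumeration: 25).

|A - A| = 25


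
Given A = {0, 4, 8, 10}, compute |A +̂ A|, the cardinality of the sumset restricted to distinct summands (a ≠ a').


Restricted sumset: A +̂ A = {a + a' : a ∈ A, a' ∈ A, a ≠ a'}.
Equivalently, take A + A and drop any sum 2a that is achievable ONLY as a + a for a ∈ A (i.e. sums representable only with equal summands).
Enumerate pairs (a, a') with a < a' (symmetric, so each unordered pair gives one sum; this covers all a ≠ a'):
  0 + 4 = 4
  0 + 8 = 8
  0 + 10 = 10
  4 + 8 = 12
  4 + 10 = 14
  8 + 10 = 18
Collected distinct sums: {4, 8, 10, 12, 14, 18}
|A +̂ A| = 6
(Reference bound: |A +̂ A| ≥ 2|A| - 3 for |A| ≥ 2, with |A| = 4 giving ≥ 5.)

|A +̂ A| = 6


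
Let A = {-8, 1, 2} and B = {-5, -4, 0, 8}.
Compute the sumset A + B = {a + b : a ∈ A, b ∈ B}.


A + B = {a + b : a ∈ A, b ∈ B}.
Enumerate all |A|·|B| = 3·4 = 12 pairs (a, b) and collect distinct sums.
a = -8: -8+-5=-13, -8+-4=-12, -8+0=-8, -8+8=0
a = 1: 1+-5=-4, 1+-4=-3, 1+0=1, 1+8=9
a = 2: 2+-5=-3, 2+-4=-2, 2+0=2, 2+8=10
Collecting distinct sums: A + B = {-13, -12, -8, -4, -3, -2, 0, 1, 2, 9, 10}
|A + B| = 11

A + B = {-13, -12, -8, -4, -3, -2, 0, 1, 2, 9, 10}


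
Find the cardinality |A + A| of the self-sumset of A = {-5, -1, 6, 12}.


A + A = {a + a' : a, a' ∈ A}; |A| = 4.
General bounds: 2|A| - 1 ≤ |A + A| ≤ |A|(|A|+1)/2, i.e. 7 ≤ |A + A| ≤ 10.
Lower bound 2|A|-1 is attained iff A is an arithmetic progression.
Enumerate sums a + a' for a ≤ a' (symmetric, so this suffices):
a = -5: -5+-5=-10, -5+-1=-6, -5+6=1, -5+12=7
a = -1: -1+-1=-2, -1+6=5, -1+12=11
a = 6: 6+6=12, 6+12=18
a = 12: 12+12=24
Distinct sums: {-10, -6, -2, 1, 5, 7, 11, 12, 18, 24}
|A + A| = 10

|A + A| = 10


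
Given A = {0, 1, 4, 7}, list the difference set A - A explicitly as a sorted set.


A - A = {a - a' : a, a' ∈ A}.
Compute a - a' for each ordered pair (a, a'):
a = 0: 0-0=0, 0-1=-1, 0-4=-4, 0-7=-7
a = 1: 1-0=1, 1-1=0, 1-4=-3, 1-7=-6
a = 4: 4-0=4, 4-1=3, 4-4=0, 4-7=-3
a = 7: 7-0=7, 7-1=6, 7-4=3, 7-7=0
Collecting distinct values (and noting 0 appears from a-a):
A - A = {-7, -6, -4, -3, -1, 0, 1, 3, 4, 6, 7}
|A - A| = 11

A - A = {-7, -6, -4, -3, -1, 0, 1, 3, 4, 6, 7}


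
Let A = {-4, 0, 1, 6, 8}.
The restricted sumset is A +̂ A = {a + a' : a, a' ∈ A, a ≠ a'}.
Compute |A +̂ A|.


Restricted sumset: A +̂ A = {a + a' : a ∈ A, a' ∈ A, a ≠ a'}.
Equivalently, take A + A and drop any sum 2a that is achievable ONLY as a + a for a ∈ A (i.e. sums representable only with equal summands).
Enumerate pairs (a, a') with a < a' (symmetric, so each unordered pair gives one sum; this covers all a ≠ a'):
  -4 + 0 = -4
  -4 + 1 = -3
  -4 + 6 = 2
  -4 + 8 = 4
  0 + 1 = 1
  0 + 6 = 6
  0 + 8 = 8
  1 + 6 = 7
  1 + 8 = 9
  6 + 8 = 14
Collected distinct sums: {-4, -3, 1, 2, 4, 6, 7, 8, 9, 14}
|A +̂ A| = 10
(Reference bound: |A +̂ A| ≥ 2|A| - 3 for |A| ≥ 2, with |A| = 5 giving ≥ 7.)

|A +̂ A| = 10


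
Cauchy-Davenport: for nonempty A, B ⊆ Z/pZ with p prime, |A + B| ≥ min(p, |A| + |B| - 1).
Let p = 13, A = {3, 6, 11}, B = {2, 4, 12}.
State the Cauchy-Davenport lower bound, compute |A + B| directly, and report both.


Cauchy-Davenport: |A + B| ≥ min(p, |A| + |B| - 1) for A, B nonempty in Z/pZ.
|A| = 3, |B| = 3, p = 13.
CD lower bound = min(13, 3 + 3 - 1) = min(13, 5) = 5.
Compute A + B mod 13 directly:
a = 3: 3+2=5, 3+4=7, 3+12=2
a = 6: 6+2=8, 6+4=10, 6+12=5
a = 11: 11+2=0, 11+4=2, 11+12=10
A + B = {0, 2, 5, 7, 8, 10}, so |A + B| = 6.
Verify: 6 ≥ 5? Yes ✓.

CD lower bound = 5, actual |A + B| = 6.


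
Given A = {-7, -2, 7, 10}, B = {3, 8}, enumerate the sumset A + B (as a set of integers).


A + B = {a + b : a ∈ A, b ∈ B}.
Enumerate all |A|·|B| = 4·2 = 8 pairs (a, b) and collect distinct sums.
a = -7: -7+3=-4, -7+8=1
a = -2: -2+3=1, -2+8=6
a = 7: 7+3=10, 7+8=15
a = 10: 10+3=13, 10+8=18
Collecting distinct sums: A + B = {-4, 1, 6, 10, 13, 15, 18}
|A + B| = 7

A + B = {-4, 1, 6, 10, 13, 15, 18}


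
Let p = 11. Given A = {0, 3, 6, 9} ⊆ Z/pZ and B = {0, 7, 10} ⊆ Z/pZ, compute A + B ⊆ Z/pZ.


Work in Z/11Z: reduce every sum a + b modulo 11.
Enumerate all 12 pairs:
a = 0: 0+0=0, 0+7=7, 0+10=10
a = 3: 3+0=3, 3+7=10, 3+10=2
a = 6: 6+0=6, 6+7=2, 6+10=5
a = 9: 9+0=9, 9+7=5, 9+10=8
Distinct residues collected: {0, 2, 3, 5, 6, 7, 8, 9, 10}
|A + B| = 9 (out of 11 total residues).

A + B = {0, 2, 3, 5, 6, 7, 8, 9, 10}


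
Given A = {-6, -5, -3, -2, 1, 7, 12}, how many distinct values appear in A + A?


A + A = {a + a' : a, a' ∈ A}; |A| = 7.
General bounds: 2|A| - 1 ≤ |A + A| ≤ |A|(|A|+1)/2, i.e. 13 ≤ |A + A| ≤ 28.
Lower bound 2|A|-1 is attained iff A is an arithmetic progression.
Enumerate sums a + a' for a ≤ a' (symmetric, so this suffices):
a = -6: -6+-6=-12, -6+-5=-11, -6+-3=-9, -6+-2=-8, -6+1=-5, -6+7=1, -6+12=6
a = -5: -5+-5=-10, -5+-3=-8, -5+-2=-7, -5+1=-4, -5+7=2, -5+12=7
a = -3: -3+-3=-6, -3+-2=-5, -3+1=-2, -3+7=4, -3+12=9
a = -2: -2+-2=-4, -2+1=-1, -2+7=5, -2+12=10
a = 1: 1+1=2, 1+7=8, 1+12=13
a = 7: 7+7=14, 7+12=19
a = 12: 12+12=24
Distinct sums: {-12, -11, -10, -9, -8, -7, -6, -5, -4, -2, -1, 1, 2, 4, 5, 6, 7, 8, 9, 10, 13, 14, 19, 24}
|A + A| = 24

|A + A| = 24


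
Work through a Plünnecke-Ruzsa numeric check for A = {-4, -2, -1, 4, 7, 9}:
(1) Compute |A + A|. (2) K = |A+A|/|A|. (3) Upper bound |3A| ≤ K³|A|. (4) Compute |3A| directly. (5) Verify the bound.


|A| = 6.
Step 1: Compute A + A by enumerating all 36 pairs.
A + A = {-8, -6, -5, -4, -3, -2, 0, 2, 3, 5, 6, 7, 8, 11, 13, 14, 16, 18}, so |A + A| = 18.
Step 2: Doubling constant K = |A + A|/|A| = 18/6 = 18/6 ≈ 3.0000.
Step 3: Plünnecke-Ruzsa gives |3A| ≤ K³·|A| = (3.0000)³ · 6 ≈ 162.0000.
Step 4: Compute 3A = A + A + A directly by enumerating all triples (a,b,c) ∈ A³; |3A| = 35.
Step 5: Check 35 ≤ 162.0000? Yes ✓.

K = 18/6, Plünnecke-Ruzsa bound K³|A| ≈ 162.0000, |3A| = 35, inequality holds.
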